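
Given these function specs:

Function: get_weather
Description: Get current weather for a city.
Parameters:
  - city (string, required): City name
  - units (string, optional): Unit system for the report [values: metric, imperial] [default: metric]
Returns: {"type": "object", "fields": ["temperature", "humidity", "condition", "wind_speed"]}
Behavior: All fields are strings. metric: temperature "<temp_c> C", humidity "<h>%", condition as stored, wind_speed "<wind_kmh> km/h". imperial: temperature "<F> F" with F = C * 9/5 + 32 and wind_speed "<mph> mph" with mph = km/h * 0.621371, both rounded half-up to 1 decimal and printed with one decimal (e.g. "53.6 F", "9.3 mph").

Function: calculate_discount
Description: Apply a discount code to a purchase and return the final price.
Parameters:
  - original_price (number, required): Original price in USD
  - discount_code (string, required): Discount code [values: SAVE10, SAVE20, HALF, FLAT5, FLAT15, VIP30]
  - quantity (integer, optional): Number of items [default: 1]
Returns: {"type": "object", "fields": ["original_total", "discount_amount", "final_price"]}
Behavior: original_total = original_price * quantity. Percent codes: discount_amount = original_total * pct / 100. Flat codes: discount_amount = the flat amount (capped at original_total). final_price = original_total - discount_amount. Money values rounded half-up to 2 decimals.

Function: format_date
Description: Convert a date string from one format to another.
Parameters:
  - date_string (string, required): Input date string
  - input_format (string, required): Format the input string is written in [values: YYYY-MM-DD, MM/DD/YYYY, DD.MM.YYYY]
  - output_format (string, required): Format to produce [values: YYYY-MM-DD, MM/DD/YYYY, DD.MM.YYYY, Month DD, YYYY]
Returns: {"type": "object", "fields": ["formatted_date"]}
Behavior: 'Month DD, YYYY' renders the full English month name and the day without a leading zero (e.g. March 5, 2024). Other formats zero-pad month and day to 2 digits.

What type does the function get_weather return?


The get_weather spec declares Returns: {"type": "object", "fields": ["temperature", "humidity", "condition", "wind_speed"]}
Type:
object


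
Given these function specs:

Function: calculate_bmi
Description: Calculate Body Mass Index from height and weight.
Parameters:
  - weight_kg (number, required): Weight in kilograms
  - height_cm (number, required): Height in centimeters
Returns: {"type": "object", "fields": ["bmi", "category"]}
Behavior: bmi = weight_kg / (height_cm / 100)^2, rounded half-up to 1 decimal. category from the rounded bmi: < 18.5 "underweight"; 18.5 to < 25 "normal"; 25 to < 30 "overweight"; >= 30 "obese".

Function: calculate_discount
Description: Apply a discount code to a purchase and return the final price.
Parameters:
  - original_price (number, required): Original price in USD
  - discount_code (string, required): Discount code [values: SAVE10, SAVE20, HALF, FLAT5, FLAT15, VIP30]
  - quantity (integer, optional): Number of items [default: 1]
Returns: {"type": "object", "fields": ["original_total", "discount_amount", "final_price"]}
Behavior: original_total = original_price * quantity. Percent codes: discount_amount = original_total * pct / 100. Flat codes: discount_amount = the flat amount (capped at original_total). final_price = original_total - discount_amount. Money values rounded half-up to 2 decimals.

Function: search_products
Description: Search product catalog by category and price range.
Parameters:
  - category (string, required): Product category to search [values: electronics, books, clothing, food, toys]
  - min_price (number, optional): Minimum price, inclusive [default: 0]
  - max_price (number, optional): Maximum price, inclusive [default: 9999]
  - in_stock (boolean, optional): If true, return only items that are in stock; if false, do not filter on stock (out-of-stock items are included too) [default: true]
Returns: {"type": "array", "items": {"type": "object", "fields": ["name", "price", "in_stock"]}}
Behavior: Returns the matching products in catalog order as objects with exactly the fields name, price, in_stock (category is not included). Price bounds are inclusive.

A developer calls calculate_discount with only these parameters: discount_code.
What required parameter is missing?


Required parameters: original_price, discount_code
Provided: discount_code
Missing: original_price
original_price


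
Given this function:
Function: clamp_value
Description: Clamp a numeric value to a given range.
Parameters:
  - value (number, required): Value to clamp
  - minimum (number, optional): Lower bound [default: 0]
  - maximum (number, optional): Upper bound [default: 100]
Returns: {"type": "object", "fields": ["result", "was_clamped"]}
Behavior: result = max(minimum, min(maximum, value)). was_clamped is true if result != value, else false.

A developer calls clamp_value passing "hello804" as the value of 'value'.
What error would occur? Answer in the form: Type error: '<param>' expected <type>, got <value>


Spec: 'value' is declared as number; "hello804" is a string.
Type error: 'value' expected number, got "hello804"


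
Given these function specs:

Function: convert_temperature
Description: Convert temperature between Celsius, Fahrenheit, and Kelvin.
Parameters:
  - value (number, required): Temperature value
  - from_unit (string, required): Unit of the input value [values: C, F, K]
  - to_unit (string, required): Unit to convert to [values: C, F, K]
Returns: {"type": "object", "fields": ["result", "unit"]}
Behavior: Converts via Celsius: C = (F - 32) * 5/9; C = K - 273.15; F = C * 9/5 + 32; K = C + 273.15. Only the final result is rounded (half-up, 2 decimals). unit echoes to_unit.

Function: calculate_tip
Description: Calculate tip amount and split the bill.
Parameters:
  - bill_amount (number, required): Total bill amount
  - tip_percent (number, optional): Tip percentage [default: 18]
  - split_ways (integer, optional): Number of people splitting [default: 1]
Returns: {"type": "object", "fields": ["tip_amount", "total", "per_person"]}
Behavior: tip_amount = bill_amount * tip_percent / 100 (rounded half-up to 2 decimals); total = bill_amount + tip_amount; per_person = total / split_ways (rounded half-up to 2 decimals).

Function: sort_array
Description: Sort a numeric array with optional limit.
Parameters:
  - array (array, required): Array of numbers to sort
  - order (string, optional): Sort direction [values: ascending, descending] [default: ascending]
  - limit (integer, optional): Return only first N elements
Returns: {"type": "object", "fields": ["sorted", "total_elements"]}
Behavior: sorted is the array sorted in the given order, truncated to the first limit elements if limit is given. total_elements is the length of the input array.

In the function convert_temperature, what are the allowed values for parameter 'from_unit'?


The convert_temperature spec declares:
  - from_unit (string, required): Unit of the input value [values: C, F, K]
Allowed values:
C, F, K


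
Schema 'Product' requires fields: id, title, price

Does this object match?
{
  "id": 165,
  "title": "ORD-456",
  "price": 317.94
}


Checking required fields... All present.
Valid - all required fields present


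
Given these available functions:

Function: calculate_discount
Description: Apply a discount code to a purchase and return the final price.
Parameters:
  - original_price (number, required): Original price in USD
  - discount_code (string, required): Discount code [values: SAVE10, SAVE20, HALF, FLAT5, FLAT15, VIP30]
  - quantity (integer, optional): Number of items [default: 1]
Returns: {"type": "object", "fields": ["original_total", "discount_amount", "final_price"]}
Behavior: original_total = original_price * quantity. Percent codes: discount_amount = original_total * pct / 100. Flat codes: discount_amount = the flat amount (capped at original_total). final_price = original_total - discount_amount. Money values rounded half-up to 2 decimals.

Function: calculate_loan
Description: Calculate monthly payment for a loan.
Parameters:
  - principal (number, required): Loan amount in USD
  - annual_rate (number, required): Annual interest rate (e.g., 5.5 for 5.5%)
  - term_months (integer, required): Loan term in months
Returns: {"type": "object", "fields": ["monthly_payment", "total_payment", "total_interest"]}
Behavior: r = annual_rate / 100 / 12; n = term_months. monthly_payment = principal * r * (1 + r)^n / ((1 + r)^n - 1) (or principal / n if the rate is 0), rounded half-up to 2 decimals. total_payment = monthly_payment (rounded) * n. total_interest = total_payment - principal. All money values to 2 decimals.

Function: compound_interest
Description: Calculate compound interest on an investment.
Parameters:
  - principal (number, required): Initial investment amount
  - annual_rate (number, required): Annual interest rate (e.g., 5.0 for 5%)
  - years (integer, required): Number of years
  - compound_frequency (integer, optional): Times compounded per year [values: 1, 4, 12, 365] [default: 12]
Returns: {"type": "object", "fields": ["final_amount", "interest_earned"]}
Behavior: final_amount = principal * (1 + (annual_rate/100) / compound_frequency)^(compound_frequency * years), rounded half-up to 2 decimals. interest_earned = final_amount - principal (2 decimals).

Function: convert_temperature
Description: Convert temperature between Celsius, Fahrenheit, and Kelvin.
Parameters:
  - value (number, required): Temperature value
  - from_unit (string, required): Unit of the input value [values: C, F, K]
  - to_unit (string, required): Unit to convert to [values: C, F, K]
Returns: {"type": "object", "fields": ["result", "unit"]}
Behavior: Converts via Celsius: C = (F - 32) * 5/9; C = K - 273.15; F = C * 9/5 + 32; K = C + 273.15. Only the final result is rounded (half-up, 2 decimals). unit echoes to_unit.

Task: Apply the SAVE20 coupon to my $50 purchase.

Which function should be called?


The task needs a function whose description is: Apply a discount code to a purchase and return the final price.
calculate_discount


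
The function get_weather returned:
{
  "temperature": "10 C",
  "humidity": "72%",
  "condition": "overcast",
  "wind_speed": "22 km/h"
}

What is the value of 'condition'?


overcast


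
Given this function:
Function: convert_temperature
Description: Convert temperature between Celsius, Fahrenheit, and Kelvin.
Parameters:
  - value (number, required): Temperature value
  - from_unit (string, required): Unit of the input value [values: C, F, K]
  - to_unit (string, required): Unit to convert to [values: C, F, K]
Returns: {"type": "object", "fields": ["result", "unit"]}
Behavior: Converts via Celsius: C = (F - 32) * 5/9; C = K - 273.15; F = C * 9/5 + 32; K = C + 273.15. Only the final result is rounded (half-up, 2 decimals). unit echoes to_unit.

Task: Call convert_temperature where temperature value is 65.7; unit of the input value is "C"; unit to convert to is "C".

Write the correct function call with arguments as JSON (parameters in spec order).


Mapping each described value to its parameter name:
  'Temperature value' -> value = 65.7
  'Unit of the input value' -> from_unit = "C"
  'Unit to convert to' -> to_unit = "C"
convert_temperature({"value": 65.7, "from_unit": "C", "to_unit": "C"})


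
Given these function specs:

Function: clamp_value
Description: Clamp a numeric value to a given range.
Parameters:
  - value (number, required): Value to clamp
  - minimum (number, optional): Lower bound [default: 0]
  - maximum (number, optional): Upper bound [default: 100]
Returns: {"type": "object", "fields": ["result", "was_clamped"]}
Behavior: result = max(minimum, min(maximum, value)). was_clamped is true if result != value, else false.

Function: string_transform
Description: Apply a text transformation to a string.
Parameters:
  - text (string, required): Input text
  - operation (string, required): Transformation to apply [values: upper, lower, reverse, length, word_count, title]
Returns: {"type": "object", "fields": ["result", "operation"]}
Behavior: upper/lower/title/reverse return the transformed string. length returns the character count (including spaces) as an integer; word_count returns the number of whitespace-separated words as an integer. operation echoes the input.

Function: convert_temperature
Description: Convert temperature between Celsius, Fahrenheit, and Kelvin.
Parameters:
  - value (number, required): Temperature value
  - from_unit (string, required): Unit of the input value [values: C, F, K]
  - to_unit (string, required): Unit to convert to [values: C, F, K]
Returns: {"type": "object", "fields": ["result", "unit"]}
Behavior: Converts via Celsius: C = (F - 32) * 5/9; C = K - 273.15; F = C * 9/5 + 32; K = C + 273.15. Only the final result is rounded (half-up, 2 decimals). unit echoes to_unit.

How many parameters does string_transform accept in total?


Parameters of string_transform: text (required), operation (required)
Total:
2


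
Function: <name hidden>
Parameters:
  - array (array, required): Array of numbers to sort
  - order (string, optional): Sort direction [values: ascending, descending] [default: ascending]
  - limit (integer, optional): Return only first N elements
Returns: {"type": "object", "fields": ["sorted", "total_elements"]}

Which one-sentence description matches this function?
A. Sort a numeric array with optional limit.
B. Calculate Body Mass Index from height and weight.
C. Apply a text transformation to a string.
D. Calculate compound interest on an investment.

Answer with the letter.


Parameters array, order, limit and return ["sorted", "total_elements"] fit: Sort a numeric array with optional limit.
A


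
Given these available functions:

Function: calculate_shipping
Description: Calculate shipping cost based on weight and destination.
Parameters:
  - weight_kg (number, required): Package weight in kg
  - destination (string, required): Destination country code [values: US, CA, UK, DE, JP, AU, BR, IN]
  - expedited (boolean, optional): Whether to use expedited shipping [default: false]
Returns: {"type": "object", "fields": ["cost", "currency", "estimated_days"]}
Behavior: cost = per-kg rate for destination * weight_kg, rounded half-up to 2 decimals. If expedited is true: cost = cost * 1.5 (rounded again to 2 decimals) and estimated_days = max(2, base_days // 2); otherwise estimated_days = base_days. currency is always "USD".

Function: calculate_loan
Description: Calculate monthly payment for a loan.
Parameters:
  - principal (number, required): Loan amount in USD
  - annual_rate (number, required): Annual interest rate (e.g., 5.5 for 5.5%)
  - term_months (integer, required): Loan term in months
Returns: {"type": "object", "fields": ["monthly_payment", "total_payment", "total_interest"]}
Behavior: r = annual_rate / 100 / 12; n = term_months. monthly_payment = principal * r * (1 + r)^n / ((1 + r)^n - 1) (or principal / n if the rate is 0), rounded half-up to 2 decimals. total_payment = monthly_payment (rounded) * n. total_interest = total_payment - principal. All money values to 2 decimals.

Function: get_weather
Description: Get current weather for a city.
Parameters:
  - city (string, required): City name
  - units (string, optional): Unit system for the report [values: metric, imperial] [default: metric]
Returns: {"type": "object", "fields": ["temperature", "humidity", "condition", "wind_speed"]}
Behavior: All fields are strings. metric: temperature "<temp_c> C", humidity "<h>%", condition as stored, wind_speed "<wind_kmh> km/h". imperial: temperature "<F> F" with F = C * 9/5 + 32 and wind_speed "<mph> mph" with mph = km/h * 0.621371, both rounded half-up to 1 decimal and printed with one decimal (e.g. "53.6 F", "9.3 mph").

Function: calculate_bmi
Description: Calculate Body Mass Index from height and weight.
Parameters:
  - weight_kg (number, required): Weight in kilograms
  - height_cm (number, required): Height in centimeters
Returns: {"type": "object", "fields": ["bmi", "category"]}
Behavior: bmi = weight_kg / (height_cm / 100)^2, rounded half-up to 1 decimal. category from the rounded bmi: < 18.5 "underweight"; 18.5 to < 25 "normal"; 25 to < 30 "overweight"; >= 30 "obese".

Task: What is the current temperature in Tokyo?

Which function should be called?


The task needs a function whose description is: Get current weather for a city.
get_weather


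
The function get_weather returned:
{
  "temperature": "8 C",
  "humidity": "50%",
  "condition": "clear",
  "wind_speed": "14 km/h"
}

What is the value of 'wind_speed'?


14 km/h


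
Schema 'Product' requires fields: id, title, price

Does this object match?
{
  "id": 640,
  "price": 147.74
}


Checking required fields...
Missing: title
Invalid - missing required field 'title'


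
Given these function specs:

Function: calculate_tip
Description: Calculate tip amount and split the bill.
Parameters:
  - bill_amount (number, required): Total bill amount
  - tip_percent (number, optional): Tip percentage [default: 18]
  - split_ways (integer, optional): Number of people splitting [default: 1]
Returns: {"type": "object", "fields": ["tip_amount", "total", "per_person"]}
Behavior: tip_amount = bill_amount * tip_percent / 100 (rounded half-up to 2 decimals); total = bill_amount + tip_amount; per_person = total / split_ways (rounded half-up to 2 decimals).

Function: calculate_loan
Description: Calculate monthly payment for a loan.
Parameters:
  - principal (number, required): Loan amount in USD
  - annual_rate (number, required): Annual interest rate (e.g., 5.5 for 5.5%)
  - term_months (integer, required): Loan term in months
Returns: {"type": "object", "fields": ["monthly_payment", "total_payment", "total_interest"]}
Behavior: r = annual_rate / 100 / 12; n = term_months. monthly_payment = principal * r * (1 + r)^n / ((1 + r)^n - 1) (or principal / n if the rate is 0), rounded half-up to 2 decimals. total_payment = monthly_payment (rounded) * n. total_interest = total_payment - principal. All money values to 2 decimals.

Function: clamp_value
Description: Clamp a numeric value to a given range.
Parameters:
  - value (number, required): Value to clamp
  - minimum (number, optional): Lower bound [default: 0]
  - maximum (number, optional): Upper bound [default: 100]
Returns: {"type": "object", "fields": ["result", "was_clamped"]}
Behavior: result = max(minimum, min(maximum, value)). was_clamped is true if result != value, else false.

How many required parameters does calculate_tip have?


Parameters of calculate_tip: bill_amount (required), tip_percent (optional), split_ways (optional)
Required count:
1


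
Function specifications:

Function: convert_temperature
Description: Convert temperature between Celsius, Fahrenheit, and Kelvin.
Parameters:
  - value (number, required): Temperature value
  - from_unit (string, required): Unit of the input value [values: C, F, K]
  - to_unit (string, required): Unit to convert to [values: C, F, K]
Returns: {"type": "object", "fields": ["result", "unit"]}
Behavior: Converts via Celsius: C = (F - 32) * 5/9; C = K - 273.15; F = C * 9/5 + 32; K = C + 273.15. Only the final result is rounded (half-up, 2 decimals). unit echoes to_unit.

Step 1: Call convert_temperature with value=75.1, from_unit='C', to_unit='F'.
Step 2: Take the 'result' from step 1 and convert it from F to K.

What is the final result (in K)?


Step 1: convert_temperature(value=75.1, from_unit=C, to_unit=F)
  Input already in C: 75.1
  To F: 75.1 * 9/5 + 32 = 167.18
  Round to 2 decimals: 167.18
  -> result = 167.18 F
Step 2: convert_temperature(value=167.18, from_unit=F, to_unit=K)
  To C: (167.18 - 32) * 5/9 = 75.1
  To K: 75.1 + 273.15 = 348.25
  Round to 2 decimals: 348.25
  -> result = 348.25 K
348.25 K


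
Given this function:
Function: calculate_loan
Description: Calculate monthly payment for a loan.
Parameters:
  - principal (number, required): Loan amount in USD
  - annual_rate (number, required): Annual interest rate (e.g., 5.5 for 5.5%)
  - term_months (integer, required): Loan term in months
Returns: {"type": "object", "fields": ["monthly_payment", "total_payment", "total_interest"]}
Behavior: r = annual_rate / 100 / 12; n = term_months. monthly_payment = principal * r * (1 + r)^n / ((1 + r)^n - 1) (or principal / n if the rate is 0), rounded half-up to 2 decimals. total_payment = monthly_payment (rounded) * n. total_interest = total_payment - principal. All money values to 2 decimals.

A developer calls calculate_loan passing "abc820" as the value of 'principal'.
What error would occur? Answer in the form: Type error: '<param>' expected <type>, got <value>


Spec: 'principal' is declared as number; "abc820" is a string.
Type error: 'principal' expected number, got "abc820"


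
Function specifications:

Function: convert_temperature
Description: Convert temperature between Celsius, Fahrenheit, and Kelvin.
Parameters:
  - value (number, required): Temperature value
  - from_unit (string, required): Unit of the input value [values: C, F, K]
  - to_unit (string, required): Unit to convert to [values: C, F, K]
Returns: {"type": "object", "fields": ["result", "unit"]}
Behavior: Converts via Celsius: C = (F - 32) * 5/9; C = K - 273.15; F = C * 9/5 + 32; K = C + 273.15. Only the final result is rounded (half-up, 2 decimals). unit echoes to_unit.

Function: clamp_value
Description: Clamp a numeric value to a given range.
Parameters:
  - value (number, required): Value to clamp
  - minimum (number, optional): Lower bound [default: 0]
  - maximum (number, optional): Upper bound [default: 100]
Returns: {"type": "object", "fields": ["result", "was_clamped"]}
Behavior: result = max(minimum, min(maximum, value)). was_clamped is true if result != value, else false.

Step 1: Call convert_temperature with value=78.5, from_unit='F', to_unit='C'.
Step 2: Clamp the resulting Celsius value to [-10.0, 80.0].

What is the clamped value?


Step 1: convert_temperature(value=78.5, from_unit=F, to_unit=C)
  To C: (78.5 - 32) * 5/9 = 25.833333
  Target is C: 25.833333
  Round to 2 decimals: 25.83
  -> result = 25.83 C
Step 2: clamp_value(value=25.83, minimum=-10.0, maximum=80.0)
  result = max(-10.0, min(80.0, 25.83)) = max(-10.0, 25.83) = 25.83
  was_clamped = (25.83 != 25.83) = false
  -> result = 25.83
25.83


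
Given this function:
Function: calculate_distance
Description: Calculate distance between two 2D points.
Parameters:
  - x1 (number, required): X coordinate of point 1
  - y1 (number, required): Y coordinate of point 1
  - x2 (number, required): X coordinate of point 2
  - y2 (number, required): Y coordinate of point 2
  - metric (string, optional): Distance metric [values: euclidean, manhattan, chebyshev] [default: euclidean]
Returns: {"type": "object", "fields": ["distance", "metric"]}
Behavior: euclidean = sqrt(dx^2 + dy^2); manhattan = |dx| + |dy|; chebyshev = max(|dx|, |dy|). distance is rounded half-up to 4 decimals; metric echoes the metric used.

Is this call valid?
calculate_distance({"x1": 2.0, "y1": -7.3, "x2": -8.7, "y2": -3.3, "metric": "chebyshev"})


Checking all required parameters present and types match... All valid.
Valid


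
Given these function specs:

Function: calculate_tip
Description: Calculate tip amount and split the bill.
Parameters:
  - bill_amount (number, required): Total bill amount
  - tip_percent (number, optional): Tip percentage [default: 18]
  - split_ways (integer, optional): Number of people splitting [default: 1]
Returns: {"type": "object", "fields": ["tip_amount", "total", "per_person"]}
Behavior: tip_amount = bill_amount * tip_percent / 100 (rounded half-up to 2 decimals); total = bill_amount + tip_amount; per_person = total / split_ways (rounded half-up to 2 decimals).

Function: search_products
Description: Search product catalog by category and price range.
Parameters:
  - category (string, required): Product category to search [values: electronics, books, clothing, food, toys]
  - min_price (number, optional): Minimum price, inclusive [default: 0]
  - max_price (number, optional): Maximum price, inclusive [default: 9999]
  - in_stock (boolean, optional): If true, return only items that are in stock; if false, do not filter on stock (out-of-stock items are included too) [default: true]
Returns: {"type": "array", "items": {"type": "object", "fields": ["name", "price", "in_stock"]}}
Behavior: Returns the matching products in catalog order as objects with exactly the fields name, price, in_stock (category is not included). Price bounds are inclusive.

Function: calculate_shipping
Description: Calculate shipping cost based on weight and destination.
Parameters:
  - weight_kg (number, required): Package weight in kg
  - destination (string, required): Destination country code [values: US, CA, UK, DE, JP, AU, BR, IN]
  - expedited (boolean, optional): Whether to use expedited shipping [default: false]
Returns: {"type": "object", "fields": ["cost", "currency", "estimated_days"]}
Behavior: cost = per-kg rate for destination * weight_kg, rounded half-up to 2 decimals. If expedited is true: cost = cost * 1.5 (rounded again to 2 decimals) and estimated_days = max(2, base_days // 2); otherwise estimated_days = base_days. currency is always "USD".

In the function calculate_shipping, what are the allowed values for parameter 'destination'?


The calculate_shipping spec declares:
  - destination (string, required): Destination country code [values: US, CA, UK, DE, JP, AU, BR, IN]
Allowed values:
US, CA, UK, DE, JP, AU, BR, IN


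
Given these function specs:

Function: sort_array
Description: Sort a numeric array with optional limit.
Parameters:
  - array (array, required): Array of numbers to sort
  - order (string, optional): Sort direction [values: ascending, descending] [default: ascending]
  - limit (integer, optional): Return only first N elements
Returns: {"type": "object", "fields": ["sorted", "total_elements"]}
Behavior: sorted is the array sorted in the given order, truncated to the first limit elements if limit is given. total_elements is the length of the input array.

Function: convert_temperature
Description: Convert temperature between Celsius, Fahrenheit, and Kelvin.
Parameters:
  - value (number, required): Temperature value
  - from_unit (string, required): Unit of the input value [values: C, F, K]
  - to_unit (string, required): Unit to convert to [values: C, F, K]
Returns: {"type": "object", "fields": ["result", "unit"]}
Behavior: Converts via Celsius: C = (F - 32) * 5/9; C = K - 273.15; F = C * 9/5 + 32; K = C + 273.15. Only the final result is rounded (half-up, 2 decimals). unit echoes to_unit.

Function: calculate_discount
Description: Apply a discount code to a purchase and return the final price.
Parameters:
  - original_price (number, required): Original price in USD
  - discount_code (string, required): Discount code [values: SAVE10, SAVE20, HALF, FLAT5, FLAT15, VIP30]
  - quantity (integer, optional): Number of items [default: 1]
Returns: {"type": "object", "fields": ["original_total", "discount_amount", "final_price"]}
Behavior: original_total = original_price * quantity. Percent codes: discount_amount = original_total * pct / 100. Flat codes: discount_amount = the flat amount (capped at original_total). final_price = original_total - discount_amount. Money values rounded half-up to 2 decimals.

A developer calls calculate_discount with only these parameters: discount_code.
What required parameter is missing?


Required parameters: original_price, discount_code
Provided: discount_code
Missing: original_price
original_price


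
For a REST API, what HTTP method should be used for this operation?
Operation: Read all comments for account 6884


GET = read, POST = create, PUT = update/replace, DELETE = remove
This operation is a read.
GET


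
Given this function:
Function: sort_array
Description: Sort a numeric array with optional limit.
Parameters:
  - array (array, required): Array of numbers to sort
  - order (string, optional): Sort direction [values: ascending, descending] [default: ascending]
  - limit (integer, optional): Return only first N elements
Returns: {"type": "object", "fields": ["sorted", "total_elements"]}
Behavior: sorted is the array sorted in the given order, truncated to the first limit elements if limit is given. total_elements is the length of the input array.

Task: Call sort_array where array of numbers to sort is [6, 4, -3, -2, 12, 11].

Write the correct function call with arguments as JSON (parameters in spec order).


Mapping each described value to its parameter name:
  'Array of numbers to sort' -> array = [6, 4, -3, -2, 12, 11]
sort_array({"array": [6, 4, -3, -2, 12, 11]})


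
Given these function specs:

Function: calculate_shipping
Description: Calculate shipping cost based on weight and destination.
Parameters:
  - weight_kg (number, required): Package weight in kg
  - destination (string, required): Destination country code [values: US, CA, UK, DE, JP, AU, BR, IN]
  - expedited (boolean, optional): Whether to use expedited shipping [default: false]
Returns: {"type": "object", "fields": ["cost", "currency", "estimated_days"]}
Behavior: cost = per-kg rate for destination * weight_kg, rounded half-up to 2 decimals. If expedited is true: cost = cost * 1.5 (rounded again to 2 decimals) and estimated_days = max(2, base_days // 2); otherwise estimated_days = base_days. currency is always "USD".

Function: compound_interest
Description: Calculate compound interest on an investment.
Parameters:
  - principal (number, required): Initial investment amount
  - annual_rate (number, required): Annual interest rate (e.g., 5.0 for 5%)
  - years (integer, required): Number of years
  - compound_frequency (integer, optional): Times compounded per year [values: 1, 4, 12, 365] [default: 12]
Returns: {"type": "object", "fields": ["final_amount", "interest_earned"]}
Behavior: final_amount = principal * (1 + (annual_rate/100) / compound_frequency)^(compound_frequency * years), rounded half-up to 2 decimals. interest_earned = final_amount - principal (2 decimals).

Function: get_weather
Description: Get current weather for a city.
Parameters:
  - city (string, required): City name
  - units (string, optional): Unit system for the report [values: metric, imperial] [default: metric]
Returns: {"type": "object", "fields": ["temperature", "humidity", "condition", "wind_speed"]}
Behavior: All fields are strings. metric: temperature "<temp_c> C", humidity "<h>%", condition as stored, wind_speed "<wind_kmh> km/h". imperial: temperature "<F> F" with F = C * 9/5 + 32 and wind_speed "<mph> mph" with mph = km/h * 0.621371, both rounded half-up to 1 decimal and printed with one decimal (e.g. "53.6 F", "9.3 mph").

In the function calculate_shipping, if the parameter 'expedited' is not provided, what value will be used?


The calculate_shipping spec declares:
  - expedited (boolean, optional): Whether to use expedited shipping [default: false]
Default:
false


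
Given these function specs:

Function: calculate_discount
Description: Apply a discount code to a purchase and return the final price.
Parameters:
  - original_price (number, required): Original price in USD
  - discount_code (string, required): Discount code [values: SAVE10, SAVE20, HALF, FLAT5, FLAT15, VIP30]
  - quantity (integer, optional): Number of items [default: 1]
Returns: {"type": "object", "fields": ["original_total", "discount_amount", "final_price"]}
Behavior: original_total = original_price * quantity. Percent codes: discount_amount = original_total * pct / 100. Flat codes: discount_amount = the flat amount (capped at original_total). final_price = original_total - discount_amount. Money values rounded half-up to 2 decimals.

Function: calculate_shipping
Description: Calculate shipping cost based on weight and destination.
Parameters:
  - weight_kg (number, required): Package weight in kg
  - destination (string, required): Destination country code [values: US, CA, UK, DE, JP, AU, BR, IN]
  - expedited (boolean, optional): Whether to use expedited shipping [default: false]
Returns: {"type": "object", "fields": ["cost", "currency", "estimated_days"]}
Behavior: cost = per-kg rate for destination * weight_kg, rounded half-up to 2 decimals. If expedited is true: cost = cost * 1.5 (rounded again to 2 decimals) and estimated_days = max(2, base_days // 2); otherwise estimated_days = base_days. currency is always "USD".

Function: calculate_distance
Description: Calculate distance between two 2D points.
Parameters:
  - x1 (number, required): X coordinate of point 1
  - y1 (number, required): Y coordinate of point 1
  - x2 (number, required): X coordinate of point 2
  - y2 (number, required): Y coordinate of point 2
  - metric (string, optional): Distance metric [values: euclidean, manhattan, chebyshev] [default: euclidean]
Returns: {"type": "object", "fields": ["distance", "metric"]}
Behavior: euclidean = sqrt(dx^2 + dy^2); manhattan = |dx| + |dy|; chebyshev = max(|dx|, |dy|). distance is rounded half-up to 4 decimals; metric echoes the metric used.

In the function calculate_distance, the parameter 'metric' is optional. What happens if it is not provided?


The calculate_distance spec declares:
  - metric (string, optional): Distance metric [values: euclidean, manhattan, chebyshev] [default: euclidean]
It defaults to euclidean


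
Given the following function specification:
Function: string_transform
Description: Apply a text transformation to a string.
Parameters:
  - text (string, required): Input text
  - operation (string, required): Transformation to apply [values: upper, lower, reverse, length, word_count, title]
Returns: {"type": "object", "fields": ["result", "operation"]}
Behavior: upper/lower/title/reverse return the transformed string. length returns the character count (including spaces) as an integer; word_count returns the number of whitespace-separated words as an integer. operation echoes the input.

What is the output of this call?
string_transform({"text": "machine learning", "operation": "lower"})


lower('machine learning') = 'machine learning'
Output:
{"result": "machine learning", "operation": "lower"}


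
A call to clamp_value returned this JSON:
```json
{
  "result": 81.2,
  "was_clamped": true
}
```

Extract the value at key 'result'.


81.2


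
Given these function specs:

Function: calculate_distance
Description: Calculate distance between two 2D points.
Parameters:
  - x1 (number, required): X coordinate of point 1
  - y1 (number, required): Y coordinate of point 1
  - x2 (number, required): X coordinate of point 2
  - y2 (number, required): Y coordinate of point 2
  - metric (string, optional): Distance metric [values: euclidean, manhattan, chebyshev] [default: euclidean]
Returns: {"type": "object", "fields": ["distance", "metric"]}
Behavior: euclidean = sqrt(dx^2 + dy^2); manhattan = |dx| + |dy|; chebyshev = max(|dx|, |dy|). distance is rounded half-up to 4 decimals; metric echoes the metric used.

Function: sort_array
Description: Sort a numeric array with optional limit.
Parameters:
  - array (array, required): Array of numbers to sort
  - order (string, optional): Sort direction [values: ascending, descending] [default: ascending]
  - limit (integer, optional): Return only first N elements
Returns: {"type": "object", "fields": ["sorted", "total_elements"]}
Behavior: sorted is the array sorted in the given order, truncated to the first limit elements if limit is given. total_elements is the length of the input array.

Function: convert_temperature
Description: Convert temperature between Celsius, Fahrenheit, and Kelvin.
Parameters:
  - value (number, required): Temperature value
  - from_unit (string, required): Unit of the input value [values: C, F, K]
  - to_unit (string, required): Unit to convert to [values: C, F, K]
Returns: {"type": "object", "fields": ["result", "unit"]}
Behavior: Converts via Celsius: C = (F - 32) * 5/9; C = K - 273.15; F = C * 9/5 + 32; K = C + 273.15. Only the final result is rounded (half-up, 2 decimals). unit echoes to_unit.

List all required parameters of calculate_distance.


Parameters of calculate_distance and their required/optional flag:
  x1: required
  y1: required
  x2: required
  y2: required
  metric: optional
x1, x2, y1, y2


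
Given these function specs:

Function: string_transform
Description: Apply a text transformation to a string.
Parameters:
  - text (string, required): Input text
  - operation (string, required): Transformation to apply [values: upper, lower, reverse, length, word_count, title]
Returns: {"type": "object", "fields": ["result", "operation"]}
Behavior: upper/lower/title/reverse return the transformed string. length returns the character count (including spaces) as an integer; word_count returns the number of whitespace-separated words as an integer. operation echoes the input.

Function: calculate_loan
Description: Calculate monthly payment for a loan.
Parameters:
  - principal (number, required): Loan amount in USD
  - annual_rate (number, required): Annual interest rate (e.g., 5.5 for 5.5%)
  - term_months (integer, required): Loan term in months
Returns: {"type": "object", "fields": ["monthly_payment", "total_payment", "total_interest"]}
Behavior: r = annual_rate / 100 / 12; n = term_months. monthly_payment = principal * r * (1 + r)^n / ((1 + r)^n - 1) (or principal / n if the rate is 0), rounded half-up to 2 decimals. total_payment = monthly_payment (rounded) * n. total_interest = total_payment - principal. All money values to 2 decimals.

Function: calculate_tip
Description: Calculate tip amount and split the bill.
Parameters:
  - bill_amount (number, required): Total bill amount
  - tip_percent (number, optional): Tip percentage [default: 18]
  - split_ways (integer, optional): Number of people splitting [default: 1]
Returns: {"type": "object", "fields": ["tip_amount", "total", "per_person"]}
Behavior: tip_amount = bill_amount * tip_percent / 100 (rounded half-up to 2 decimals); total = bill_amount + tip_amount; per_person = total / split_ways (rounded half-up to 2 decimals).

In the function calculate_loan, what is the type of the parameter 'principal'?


The calculate_loan spec declares:
  - principal (number, required): Loan amount in USD
Type:
number


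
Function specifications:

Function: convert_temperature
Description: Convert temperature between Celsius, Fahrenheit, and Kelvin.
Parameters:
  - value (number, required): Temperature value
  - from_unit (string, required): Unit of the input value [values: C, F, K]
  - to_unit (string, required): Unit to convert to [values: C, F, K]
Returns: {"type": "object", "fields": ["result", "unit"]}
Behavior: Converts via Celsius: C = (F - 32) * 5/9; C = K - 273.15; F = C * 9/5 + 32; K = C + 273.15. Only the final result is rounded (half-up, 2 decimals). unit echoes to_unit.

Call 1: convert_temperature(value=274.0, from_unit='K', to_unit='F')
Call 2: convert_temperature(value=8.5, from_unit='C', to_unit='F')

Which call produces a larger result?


Call 1:
  To C: 274 - 273.15 = 0.85
  To F: 0.85 * 9/5 + 32 = 33.53
  Round to 2 decimals: 33.53
  -> 33.53 F
Call 2:
  Input already in C: 8.5
  To F: 8.5 * 9/5 + 32 = 47.3
  Round to 2 decimals: 47.3
  -> 47.3 F
Call 2 (47.3 F)


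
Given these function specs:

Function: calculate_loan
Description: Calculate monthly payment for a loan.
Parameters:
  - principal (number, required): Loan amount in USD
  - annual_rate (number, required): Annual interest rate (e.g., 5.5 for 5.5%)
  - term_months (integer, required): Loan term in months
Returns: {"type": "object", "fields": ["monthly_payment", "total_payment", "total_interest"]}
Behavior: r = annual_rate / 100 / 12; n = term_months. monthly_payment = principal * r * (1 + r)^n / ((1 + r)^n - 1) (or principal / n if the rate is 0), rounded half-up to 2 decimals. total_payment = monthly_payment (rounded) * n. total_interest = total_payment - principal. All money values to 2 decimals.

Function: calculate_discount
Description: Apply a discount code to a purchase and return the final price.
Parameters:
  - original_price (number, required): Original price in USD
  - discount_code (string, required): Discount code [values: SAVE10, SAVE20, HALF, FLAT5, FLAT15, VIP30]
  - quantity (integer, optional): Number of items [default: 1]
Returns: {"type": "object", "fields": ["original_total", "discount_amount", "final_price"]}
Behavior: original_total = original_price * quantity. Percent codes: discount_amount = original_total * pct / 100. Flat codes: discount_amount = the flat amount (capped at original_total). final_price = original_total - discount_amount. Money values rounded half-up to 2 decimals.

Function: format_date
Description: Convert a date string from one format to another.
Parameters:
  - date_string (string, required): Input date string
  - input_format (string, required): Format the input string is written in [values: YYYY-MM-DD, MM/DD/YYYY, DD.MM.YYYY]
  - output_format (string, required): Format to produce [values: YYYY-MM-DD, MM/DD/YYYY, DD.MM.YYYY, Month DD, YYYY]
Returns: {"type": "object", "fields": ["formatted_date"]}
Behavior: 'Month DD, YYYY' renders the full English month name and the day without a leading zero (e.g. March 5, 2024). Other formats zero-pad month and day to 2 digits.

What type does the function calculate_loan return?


The calculate_loan spec declares Returns: {"type": "object", "fields": ["monthly_payment", "total_payment", "total_interest"]}
Type:
object
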